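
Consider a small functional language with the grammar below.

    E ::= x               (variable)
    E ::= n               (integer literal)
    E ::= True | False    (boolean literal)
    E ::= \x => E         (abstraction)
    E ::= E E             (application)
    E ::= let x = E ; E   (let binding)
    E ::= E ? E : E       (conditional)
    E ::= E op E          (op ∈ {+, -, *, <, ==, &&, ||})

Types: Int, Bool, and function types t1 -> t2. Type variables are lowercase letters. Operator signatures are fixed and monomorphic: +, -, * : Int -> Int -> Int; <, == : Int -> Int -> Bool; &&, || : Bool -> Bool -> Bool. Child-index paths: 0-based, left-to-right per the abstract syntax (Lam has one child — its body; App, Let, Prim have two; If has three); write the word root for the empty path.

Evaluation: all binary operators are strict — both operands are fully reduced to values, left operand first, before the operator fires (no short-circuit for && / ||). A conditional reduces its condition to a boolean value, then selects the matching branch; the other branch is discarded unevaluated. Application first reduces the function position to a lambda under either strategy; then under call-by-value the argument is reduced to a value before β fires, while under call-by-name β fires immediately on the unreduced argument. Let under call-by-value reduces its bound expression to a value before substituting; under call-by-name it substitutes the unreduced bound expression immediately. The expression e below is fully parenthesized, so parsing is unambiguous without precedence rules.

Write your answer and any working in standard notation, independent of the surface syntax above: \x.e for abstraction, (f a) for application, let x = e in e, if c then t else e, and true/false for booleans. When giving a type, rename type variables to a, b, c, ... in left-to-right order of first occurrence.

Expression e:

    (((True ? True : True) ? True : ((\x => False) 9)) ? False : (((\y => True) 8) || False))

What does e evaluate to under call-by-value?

Answer: false

Derivation:
step 0: (if (if (if true then true else true) then true else ((\x.false) 9)) then false else (((\y.true) 8) || false))
step 1: [if@0.0] (if (if true then true else ((\x.false) 9)) then false else (((\y.true) 8) || false))
step 2: [if@0] (if true then false else (((\y.true) 8) || false))
step 3: [if@root] false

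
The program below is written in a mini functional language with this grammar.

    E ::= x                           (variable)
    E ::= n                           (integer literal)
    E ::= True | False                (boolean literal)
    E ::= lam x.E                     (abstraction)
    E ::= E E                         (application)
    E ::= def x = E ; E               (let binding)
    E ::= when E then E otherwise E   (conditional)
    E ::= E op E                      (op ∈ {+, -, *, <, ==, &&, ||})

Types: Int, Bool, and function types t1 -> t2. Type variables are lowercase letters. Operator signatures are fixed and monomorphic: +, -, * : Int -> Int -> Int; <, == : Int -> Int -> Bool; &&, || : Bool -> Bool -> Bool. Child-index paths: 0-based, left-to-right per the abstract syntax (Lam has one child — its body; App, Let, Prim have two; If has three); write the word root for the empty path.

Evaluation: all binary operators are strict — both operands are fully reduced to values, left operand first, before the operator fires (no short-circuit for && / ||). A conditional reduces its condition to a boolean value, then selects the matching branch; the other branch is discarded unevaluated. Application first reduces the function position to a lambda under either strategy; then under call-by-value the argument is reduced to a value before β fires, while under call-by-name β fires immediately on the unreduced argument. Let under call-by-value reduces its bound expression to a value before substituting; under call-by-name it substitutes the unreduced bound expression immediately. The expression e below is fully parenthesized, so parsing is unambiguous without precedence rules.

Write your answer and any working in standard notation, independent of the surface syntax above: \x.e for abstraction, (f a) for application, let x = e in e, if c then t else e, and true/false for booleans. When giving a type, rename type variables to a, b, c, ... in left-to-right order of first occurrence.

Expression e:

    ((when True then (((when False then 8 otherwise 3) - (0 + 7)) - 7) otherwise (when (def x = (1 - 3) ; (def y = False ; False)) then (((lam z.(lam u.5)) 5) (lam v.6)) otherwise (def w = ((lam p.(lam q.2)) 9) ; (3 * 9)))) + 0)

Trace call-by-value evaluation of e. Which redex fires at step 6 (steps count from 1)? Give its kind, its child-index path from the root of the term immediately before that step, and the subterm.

Derivation:
step 0: ((if true then (((if false then 8 else 3) - (0 + 7)) - 7) else (if (let x = (1 - 3) in (let y = false in false)) then (((\z.(\u.5)) 5) (\v.6)) else (let w = ((\p.(\q.2)) 9) in (3 * 9)))) + 0)
step 1: [if@0] ((((if false then 8 else 3) - (0 + 7)) - 7) + 0)
step 2: [if@0.0.0] (((3 - (0 + 7)) - 7) + 0)
step 3: [delta@0.0.1] (((3 - 7) - 7) + 0)
step 4: [delta@0.0] ((-4 - 7) + 0)
step 5: [delta@0] (-11 + 0)
step 6: [delta@root] -11

Answer: delta at root : (-11 + 0)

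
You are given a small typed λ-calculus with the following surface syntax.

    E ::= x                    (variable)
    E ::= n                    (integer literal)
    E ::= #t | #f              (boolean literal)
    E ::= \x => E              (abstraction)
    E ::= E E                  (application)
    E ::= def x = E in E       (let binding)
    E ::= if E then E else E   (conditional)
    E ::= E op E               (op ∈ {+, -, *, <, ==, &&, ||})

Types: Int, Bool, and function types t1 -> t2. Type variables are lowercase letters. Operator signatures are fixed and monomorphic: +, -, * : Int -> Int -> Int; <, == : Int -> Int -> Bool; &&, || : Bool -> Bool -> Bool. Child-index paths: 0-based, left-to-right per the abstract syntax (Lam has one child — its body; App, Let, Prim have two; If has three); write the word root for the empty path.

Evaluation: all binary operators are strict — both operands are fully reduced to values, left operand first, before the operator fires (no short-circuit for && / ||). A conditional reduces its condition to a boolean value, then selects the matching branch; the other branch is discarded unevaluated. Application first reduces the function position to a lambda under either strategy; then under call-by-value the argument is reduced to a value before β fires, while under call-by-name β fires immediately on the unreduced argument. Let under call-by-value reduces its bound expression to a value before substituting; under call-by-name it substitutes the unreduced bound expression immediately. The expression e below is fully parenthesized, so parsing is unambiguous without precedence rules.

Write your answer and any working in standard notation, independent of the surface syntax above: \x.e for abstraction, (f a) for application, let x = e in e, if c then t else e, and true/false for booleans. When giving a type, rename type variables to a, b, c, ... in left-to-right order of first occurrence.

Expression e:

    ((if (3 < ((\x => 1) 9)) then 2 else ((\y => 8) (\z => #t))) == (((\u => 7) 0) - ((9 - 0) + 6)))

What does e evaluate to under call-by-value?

Answer: false

Working:
step 0: ((if (3 < ((\x.1) 9)) then 2 else ((\y.8) (\z.true))) == (((\u.7) 0) - ((9 - 0) + 6)))
step 1: [beta@0.0.1] ((if (3 < 1) then 2 else ((\y.8) (\z.true))) == (((\u.7) 0) - ((9 - 0) + 6)))
step 2: [delta@0.0] ((if false then 2 else ((\y.8) (\z.true))) == (((\u.7) 0) - ((9 - 0) + 6)))
step 3: [if@0] (((\y.8) (\z.true)) == (((\u.7) 0) - ((9 - 0) + 6)))
step 4: [beta@0] (8 == (((\u.7) 0) - ((9 - 0) + 6)))
step 5: [beta@1.0] (8 == (7 - ((9 - 0) + 6)))
step 6: [delta@1.1.0] (8 == (7 - (9 + 6)))
step 7: [delta@1.1] (8 == (7 - 15))
step 8: [delta@1] (8 == -8)
step 9: [delta@root] false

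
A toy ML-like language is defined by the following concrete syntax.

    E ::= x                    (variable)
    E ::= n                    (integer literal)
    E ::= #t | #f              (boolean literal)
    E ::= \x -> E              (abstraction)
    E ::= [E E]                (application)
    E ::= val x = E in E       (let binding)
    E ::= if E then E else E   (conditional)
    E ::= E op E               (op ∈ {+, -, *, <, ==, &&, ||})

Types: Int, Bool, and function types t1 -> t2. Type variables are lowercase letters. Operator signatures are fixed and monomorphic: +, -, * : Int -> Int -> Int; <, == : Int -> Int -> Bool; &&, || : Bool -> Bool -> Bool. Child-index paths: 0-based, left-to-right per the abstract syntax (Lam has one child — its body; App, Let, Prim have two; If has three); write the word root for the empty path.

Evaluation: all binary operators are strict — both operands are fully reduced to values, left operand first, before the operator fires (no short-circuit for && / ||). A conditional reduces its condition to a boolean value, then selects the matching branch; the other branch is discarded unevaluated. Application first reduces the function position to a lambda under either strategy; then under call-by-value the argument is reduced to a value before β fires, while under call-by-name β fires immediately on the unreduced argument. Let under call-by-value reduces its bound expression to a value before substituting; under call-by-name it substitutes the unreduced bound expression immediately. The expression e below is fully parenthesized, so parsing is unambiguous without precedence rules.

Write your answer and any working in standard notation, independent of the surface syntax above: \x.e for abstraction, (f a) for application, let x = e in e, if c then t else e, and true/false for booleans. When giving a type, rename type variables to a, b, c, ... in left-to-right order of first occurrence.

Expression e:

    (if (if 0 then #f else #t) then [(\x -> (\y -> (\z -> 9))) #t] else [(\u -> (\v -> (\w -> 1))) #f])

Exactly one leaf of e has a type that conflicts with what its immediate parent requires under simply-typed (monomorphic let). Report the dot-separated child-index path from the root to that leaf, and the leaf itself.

Answer: 0.0 : 0

Trace:
  unify Int ~ Bool
  FAIL: mismatch Int ~ Bool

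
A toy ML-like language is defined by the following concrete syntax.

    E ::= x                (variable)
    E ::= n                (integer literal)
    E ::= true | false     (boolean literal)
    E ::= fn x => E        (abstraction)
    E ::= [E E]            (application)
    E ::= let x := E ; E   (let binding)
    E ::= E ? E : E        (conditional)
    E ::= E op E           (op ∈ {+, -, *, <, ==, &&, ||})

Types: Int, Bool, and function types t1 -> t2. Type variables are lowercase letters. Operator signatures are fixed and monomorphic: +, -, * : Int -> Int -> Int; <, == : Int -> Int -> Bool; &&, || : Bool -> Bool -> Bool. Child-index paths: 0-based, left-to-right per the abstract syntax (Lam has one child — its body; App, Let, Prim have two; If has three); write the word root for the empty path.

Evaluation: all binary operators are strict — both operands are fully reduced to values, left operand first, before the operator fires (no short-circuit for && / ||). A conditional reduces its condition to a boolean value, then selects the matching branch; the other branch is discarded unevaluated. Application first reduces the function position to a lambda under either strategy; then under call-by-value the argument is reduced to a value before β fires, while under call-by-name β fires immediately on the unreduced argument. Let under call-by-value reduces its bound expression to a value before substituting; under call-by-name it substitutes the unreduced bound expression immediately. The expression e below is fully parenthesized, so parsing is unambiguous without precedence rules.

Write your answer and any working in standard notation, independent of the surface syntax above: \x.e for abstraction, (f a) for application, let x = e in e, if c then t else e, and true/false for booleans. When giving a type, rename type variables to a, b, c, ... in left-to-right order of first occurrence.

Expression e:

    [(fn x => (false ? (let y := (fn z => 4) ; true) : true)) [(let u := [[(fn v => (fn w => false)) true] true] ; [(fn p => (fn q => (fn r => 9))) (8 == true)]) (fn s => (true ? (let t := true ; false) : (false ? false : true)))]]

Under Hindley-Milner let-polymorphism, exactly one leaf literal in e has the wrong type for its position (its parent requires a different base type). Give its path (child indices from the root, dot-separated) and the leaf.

Working:
  unify Bool ~ Bool
\z._ : b -> Int
let y : forall. b -> Int
  unify Bool ~ Bool
\x._ : a -> Bool
\w._ : d -> Bool
\v._ : c -> d -> Bool
  unify c -> d -> Bool ~ Bool -> e
  unify c ~ Bool
  unify d -> Bool ~ e
_ _ : d -> Bool
  unify d -> Bool ~ Bool -> f
  unify d ~ Bool
  unify Bool ~ f
_ _ : Bool
let u : Bool
\r._ : i -> Int
\q._ : h -> i -> Int
\p._ : g -> h -> i -> Int
  unify Int ~ Int
  unify Bool ~ Int
  FAIL: mismatch Bool ~ Int

Answer: 1.0.1.1.1 : true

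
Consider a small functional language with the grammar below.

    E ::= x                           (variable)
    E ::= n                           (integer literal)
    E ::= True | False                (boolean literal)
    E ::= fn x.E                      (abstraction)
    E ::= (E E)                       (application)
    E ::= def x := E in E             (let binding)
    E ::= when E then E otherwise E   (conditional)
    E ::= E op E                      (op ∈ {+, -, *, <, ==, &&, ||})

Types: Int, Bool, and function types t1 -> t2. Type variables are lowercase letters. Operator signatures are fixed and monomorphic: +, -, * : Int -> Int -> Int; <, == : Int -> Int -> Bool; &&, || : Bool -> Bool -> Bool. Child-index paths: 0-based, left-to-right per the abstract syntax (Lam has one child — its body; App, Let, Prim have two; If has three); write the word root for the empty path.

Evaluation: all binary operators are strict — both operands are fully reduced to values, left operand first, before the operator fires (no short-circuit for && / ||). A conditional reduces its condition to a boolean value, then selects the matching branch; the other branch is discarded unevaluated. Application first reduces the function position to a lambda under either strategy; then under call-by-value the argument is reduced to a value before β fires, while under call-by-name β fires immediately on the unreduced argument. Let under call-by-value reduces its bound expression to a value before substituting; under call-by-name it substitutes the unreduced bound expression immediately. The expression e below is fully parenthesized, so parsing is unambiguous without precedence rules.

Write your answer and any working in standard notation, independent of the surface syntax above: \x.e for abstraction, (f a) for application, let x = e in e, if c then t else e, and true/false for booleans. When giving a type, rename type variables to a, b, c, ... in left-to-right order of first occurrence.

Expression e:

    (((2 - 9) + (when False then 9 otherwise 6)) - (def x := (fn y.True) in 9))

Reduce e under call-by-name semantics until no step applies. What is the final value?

Answer: -10

Working:
step 0: (((2 - 9) + (if false then 9 else 6)) - (let x = (\y.true) in 9))
step 1: [delta@0.0] ((-7 + (if false then 9 else 6)) - (let x = (\y.true) in 9))
step 2: [if@0.1] ((-7 + 6) - (let x = (\y.true) in 9))
step 3: [delta@0] (-1 - (let x = (\y.true) in 9))
step 4: [let@1] (-1 - 9)
step 5: [delta@root] -10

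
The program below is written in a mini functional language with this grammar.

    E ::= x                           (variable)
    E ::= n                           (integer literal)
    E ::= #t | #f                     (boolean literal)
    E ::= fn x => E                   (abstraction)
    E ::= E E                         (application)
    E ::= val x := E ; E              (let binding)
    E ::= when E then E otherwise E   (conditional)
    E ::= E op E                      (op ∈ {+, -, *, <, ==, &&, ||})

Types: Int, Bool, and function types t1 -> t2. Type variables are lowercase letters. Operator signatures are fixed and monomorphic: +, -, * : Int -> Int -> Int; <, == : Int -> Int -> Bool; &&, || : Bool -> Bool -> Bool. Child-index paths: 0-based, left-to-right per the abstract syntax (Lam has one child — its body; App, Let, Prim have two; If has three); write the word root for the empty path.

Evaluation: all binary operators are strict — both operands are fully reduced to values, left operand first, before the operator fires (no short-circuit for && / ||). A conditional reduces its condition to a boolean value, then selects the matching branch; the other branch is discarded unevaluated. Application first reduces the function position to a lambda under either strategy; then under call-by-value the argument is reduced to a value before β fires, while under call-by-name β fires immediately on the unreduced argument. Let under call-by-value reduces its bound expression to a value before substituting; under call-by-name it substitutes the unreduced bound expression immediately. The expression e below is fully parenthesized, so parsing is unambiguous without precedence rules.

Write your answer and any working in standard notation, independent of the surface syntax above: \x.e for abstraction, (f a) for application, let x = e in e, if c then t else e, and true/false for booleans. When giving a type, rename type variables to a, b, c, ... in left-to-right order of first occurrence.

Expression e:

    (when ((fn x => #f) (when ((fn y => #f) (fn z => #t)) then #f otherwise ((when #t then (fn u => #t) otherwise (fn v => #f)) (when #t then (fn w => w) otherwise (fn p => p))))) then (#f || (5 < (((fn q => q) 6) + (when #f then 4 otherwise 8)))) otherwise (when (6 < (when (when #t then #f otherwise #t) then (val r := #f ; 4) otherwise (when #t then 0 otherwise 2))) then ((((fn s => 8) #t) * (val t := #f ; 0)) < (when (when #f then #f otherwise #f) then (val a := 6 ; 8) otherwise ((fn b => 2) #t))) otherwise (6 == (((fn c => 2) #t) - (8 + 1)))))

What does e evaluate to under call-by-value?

Derivation:
step 0: (if ((\x.false) (if ((\y.false) (\z.true)) then false else ((if true then (\u.true) else (\v.false)) (if true then (\w.w) else (\p.p))))) then (false || (5 < (((\q.q) 6) + (if false then 4 else 8)))) else (if (6 < (if (if true then false else true) then (let r = false in 4) else (if true then 0 else 2))) then ((((\s.8) true) * (let t = false in 0)) < (if (if false then false else false) then (let a = 6 in 8) else ((\b.2) true))) else (6 == (((\c.2) true) - (8 + 1)))))
step 1: [beta@0.1.0] (if ((\x.false) (if false then false else ((if true then (\u.true) else (\v.false)) (if true then (\w.w) else (\p.p))))) then (false || (5 < (((\q.q) 6) + (if false then 4 else 8)))) else (if (6 < (if (if true then false else true) then (let r = false in 4) else (if true then 0 else 2))) then ((((\s.8) true) * (let t = false in 0)) < (if (if false then false else false) then (let a = 6 in 8) else ((\b.2) true))) else (6 == (((\c.2) true) - (8 + 1)))))
step 2: [if@0.1] (if ((\x.false) ((if true then (\u.true) else (\v.false)) (if true then (\w.w) else (\p.p)))) then (false || (5 < (((\q.q) 6) + (if false then 4 else 8)))) else (if (6 < (if (if true then false else true) then (let r = false in 4) else (if true then 0 else 2))) then ((((\s.8) true) * (let t = false in 0)) < (if (if false then false else false) then (let a = 6 in 8) else ((\b.2) true))) else (6 == (((\c.2) true) - (8 + 1)))))
step 3: [if@0.1.0] (if ((\x.false) ((\u.true) (if true then (\w.w) else (\p.p)))) then (false || (5 < (((\q.q) 6) + (if false then 4 else 8)))) else (if (6 < (if (if true then false else true) then (let r = false in 4) else (if true then 0 else 2))) then ((((\s.8) true) * (let t = false in 0)) < (if (if false then false else false) then (let a = 6 in 8) else ((\b.2) true))) else (6 == (((\c.2) true) - (8 + 1)))))
step 4: [if@0.1.1] (if ((\x.false) ((\u.true) (\w.w))) then (false || (5 < (((\q.q) 6) + (if false then 4 else 8)))) else (if (6 < (if (if true then false else true) then (let r = false in 4) else (if true then 0 else 2))) then ((((\s.8) true) * (let t = false in 0)) < (if (if false then false else false) then (let a = 6 in 8) else ((\b.2) true))) else (6 == (((\c.2) true) - (8 + 1)))))
step 5: [beta@0.1] (if ((\x.false) true) then (false || (5 < (((\q.q) 6) + (if false then 4 else 8)))) else (if (6 < (if (if true then false else true) then (let r = false in 4) else (if true then 0 else 2))) then ((((\s.8) true) * (let t = false in 0)) < (if (if false then false else false) then (let a = 6 in 8) else ((\b.2) true))) else (6 == (((\c.2) true) - (8 + 1)))))
step 6: [beta@0] (if false then (false || (5 < (((\q.q) 6) + (if false then 4 else 8)))) else (if (6 < (if (if true then false else true) then (let r = false in 4) else (if true then 0 else 2))) then ((((\s.8) true) * (let t = false in 0)) < (if (if false then false else false) then (let a = 6 in 8) else ((\b.2) true))) else (6 == (((\c.2) true) - (8 + 1)))))
step 7: [if@root] (if (6 < (if (if true then false else true) then (let r = false in 4) else (if true then 0 else 2))) then ((((\s.8) true) * (let t = false in 0)) < (if (if false then false else false) then (let a = 6 in 8) else ((\b.2) true))) else (6 == (((\c.2) true) - (8 + 1))))
step 8: [if@0.1.0] (if (6 < (if false then (let r = false in 4) else (if true then 0 else 2))) then ((((\s.8) true) * (let t = false in 0)) < (if (if false then false else false) then (let a = 6 in 8) else ((\b.2) true))) else (6 == (((\c.2) true) - (8 + 1))))
step 9: [if@0.1] (if (6 < (if true then 0 else 2)) then ((((\s.8) true) * (let t = false in 0)) < (if (if false then false else false) then (let a = 6 in 8) else ((\b.2) true))) else (6 == (((\c.2) true) - (8 + 1))))
step 10: [if@0.1] (if (6 < 0) then ((((\s.8) true) * (let t = false in 0)) < (if (if false then false else false) then (let a = 6 in 8) else ((\b.2) true))) else (6 == (((\c.2) true) - (8 + 1))))
step 11: [delta@0] (if false then ((((\s.8) true) * (let t = false in 0)) < (if (if false then false else false) then (let a = 6 in 8) else ((\b.2) true))) else (6 == (((\c.2) true) - (8 + 1))))
step 12: [if@root] (6 == (((\c.2) true) - (8 + 1)))
step 13: [beta@1.0] (6 == (2 - (8 + 1)))
step 14: [delta@1.1] (6 == (2 - 9))
step 15: [delta@1] (6 == -7)
step 16: [delta@root] false

Answer: false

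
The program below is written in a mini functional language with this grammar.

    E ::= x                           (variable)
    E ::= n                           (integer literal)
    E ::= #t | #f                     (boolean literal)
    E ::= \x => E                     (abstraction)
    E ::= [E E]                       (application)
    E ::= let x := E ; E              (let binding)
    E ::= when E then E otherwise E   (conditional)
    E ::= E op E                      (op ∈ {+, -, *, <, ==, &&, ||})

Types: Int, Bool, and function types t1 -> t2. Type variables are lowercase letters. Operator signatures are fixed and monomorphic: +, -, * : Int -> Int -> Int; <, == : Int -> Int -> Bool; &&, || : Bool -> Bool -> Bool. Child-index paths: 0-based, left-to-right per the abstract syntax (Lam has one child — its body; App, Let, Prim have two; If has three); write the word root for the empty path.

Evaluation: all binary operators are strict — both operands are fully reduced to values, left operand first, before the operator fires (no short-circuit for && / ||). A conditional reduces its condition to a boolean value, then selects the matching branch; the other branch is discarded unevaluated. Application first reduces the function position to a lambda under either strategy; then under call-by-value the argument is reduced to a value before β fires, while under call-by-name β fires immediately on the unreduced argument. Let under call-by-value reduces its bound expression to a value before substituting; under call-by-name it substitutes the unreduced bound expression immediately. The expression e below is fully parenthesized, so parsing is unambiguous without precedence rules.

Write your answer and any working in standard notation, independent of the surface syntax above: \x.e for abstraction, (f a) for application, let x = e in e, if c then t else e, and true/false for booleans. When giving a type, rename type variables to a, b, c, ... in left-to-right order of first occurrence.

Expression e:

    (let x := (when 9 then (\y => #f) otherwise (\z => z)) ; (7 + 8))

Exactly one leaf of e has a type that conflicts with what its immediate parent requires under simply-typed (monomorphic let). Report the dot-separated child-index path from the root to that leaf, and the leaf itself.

Derivation:
  unify Int ~ Bool
  FAIL: mismatch Int ~ Bool

Answer: 0.0 : 9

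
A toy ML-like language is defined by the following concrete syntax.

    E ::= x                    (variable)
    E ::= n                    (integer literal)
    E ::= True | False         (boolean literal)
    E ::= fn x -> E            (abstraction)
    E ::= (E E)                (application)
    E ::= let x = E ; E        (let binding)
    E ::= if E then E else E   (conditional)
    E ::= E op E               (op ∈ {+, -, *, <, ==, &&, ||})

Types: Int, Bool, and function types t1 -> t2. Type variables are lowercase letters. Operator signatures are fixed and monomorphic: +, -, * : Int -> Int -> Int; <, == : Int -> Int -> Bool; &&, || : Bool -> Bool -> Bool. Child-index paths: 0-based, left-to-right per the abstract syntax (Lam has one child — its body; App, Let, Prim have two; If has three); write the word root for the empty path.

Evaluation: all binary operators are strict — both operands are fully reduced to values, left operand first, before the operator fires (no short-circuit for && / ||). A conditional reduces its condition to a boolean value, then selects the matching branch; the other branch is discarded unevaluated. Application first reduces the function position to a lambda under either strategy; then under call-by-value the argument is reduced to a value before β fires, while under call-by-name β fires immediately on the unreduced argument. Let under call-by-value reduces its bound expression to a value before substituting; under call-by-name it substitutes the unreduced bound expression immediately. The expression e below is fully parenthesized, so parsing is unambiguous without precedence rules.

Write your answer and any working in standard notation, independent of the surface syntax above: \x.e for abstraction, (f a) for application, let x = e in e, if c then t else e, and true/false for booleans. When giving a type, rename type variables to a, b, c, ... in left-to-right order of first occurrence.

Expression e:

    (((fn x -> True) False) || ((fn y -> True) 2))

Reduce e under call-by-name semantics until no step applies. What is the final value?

Derivation:
step 0: (((\x.true) false) || ((\y.true) 2))
step 1: [beta@0] (true || ((\y.true) 2))
step 2: [beta@1] (true || true)
step 3: [delta@root] true

Answer: true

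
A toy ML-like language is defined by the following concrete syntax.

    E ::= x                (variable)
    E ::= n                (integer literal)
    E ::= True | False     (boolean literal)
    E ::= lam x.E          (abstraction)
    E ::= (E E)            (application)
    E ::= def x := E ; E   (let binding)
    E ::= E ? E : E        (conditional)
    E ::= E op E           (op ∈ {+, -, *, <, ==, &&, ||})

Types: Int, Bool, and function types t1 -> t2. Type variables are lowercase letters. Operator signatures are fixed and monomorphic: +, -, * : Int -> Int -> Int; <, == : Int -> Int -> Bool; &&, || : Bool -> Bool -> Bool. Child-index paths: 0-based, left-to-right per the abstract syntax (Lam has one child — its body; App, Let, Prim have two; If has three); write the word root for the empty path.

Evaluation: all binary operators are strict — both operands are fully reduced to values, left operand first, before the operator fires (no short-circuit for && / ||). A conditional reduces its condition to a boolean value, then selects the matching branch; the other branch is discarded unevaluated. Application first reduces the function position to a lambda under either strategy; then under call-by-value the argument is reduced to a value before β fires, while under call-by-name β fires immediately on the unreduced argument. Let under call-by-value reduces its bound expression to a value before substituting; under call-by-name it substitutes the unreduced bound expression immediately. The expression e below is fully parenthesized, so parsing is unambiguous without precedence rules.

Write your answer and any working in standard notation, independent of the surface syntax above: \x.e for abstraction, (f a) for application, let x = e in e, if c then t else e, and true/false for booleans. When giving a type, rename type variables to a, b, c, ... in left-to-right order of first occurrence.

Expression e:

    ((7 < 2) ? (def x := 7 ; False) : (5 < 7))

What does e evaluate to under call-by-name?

Trace:
step 0: (if (7 < 2) then (let x = 7 in false) else (5 < 7))
step 1: [delta@0] (if false then (let x = 7 in false) else (5 < 7))
step 2: [if@root] (5 < 7)
step 3: [delta@root] true

Answer: true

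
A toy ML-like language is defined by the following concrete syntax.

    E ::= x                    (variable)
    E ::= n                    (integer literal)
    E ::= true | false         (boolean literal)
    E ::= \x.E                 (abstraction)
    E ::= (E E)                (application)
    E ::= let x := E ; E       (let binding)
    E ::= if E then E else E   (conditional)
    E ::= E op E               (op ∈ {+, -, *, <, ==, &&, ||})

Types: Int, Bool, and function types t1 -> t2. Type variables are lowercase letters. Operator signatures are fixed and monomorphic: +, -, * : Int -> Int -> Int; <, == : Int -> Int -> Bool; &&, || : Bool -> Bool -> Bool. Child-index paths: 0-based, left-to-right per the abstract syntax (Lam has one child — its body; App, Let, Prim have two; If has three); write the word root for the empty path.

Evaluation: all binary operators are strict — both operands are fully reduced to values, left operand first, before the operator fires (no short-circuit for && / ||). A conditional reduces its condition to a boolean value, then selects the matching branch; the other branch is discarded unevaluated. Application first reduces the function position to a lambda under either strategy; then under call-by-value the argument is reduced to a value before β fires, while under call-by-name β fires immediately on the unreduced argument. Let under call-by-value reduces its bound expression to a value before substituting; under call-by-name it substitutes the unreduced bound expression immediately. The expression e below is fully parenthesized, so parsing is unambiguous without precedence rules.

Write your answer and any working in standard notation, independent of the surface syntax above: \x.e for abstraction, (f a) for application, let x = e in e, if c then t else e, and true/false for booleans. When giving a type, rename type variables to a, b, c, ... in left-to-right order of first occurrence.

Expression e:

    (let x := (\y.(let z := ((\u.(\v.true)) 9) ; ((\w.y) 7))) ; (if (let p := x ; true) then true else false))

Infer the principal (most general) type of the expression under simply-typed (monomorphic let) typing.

Answer: Bool

Working:
\v._ : c -> Bool
\u._ : b -> c -> Bool
  unify b -> c -> Bool ~ Int -> d
  unify b ~ Int
  unify c -> Bool ~ d
_ _ : c -> Bool
let z : c -> Bool
y : a
\w._ : e -> a
  unify e -> a ~ Int -> f
  unify e ~ Int
  unify a ~ f
_ _ : f
\y._ : f -> f
let x : f -> f
x : f -> f
let p : f -> f
  unify Bool ~ Bool
  unify Bool ~ Bool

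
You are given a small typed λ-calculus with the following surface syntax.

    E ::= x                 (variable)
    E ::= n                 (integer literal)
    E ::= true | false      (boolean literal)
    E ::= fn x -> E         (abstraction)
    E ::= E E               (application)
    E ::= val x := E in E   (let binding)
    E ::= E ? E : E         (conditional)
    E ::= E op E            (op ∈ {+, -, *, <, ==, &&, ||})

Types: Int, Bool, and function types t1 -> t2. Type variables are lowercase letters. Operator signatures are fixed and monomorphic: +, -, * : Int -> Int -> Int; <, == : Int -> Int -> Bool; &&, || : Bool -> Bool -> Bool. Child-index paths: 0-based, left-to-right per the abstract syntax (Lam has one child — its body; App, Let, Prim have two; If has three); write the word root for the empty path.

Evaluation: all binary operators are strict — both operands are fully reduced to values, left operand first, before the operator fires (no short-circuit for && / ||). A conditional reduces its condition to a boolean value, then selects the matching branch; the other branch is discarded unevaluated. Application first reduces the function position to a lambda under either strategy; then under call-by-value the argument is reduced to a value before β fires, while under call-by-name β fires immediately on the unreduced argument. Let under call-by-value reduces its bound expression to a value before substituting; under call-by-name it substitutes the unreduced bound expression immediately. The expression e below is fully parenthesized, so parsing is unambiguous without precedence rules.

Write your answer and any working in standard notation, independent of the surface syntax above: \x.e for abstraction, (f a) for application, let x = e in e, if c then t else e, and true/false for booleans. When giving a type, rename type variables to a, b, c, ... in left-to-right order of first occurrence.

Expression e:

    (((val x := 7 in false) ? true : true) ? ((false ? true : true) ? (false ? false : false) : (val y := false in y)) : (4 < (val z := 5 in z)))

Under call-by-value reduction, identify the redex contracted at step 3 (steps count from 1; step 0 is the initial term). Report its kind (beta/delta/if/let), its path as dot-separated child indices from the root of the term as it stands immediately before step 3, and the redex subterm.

Derivation:
step 0: (if (if (let x = 7 in false) then true else true) then (if (if false then true else true) then (if false then false else false) else (let y = false in y)) else (4 < (let z = 5 in z)))
step 1: [let@0.0] (if (if false then true else true) then (if (if false then true else true) then (if false then false else false) else (let y = false in y)) else (4 < (let z = 5 in z)))
step 2: [if@0] (if true then (if (if false then true else true) then (if false then false else false) else (let y = false in y)) else (4 < (let z = 5 in z)))
step 3: [if@root] (if (if false then true else true) then (if false then false else false) else (let y = false in y))

Answer: if at root : (if true then (if (if false then true else true) then (if false then false else false) else (let y = false in y)) else (4 < (let z = 5 in z)))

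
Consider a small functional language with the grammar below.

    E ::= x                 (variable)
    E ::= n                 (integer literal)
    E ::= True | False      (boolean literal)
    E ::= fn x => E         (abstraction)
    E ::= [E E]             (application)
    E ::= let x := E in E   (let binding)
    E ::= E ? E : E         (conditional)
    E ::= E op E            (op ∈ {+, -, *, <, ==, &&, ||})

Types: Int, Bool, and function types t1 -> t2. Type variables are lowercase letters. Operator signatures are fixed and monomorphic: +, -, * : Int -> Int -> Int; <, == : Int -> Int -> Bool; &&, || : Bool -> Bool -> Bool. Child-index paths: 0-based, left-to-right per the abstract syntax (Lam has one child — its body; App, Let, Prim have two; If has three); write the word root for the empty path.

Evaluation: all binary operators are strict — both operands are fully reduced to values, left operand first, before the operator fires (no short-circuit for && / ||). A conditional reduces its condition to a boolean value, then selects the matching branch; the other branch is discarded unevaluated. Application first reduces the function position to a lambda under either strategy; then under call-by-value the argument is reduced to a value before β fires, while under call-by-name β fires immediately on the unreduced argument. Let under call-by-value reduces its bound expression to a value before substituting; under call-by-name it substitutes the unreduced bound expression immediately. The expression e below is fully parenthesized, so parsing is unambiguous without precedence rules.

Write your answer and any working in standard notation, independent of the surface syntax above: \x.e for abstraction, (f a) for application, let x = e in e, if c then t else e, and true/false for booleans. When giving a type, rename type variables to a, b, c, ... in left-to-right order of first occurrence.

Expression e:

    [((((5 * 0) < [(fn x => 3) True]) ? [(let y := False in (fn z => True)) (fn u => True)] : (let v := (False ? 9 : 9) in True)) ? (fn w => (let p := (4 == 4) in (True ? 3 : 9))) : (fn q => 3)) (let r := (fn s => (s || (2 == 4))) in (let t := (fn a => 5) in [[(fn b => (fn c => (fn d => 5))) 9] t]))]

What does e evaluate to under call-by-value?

Trace:
step 0: ((if (if ((5 * 0) < ((\x.3) true)) then ((let y = false in (\z.true)) (\u.true)) else (let v = (if false then 9 else 9) in true)) then (\w.(let p = (4 == 4) in (if true then 3 else 9))) else (\q.3)) (let r = (\s.(s || (2 == 4))) in (let t = (\a.5) in (((\b.(\c.(\d.5))) 9) t))))
step 1: [delta@0.0.0.0] ((if (if (0 < ((\x.3) true)) then ((let y = false in (\z.true)) (\u.true)) else (let v = (if false then 9 else 9) in true)) then (\w.(let p = (4 == 4) in (if true then 3 else 9))) else (\q.3)) (let r = (\s.(s || (2 == 4))) in (let t = (\a.5) in (((\b.(\c.(\d.5))) 9) t))))
step 2: [beta@0.0.0.1] ((if (if (0 < 3) then ((let y = false in (\z.true)) (\u.true)) else (let v = (if false then 9 else 9) in true)) then (\w.(let p = (4 == 4) in (if true then 3 else 9))) else (\q.3)) (let r = (\s.(s || (2 == 4))) in (let t = (\a.5) in (((\b.(\c.(\d.5))) 9) t))))
step 3: [delta@0.0.0] ((if (if true then ((let y = false in (\z.true)) (\u.true)) else (let v = (if false then 9 else 9) in true)) then (\w.(let p = (4 == 4) in (if true then 3 else 9))) else (\q.3)) (let r = (\s.(s || (2 == 4))) in (let t = (\a.5) in (((\b.(\c.(\d.5))) 9) t))))
step 4: [if@0.0] ((if ((let y = false in (\z.true)) (\u.true)) then (\w.(let p = (4 == 4) in (if true then 3 else 9))) else (\q.3)) (let r = (\s.(s || (2 == 4))) in (let t = (\a.5) in (((\b.(\c.(\d.5))) 9) t))))
step 5: [let@0.0.0] ((if ((\z.true) (\u.true)) then (\w.(let p = (4 == 4) in (if true then 3 else 9))) else (\q.3)) (let r = (\s.(s || (2 == 4))) in (let t = (\a.5) in (((\b.(\c.(\d.5))) 9) t))))
step 6: [beta@0.0] ((if true then (\w.(let p = (4 == 4) in (if true then 3 else 9))) else (\q.3)) (let r = (\s.(s || (2 == 4))) in (let t = (\a.5) in (((\b.(\c.(\d.5))) 9) t))))
step 7: [if@0] ((\w.(let p = (4 == 4) in (if true then 3 else 9))) (let r = (\s.(s || (2 == 4))) in (let t = (\a.5) in (((\b.(\c.(\d.5))) 9) t))))
step 8: [let@1] ((\w.(let p = (4 == 4) in (if true then 3 else 9))) (let t = (\a.5) in (((\b.(\c.(\d.5))) 9) t)))
step 9: [let@1] ((\w.(let p = (4 == 4) in (if true then 3 else 9))) (((\b.(\c.(\d.5))) 9) (\a.5)))
step 10: [beta@1.0] ((\w.(let p = (4 == 4) in (if true then 3 else 9))) ((\c.(\d.5)) (\a.5)))
step 11: [beta@1] ((\w.(let p = (4 == 4) in (if true then 3 else 9))) (\d.5))
step 12: [beta@root] (let p = (4 == 4) in (if true then 3 else 9))
step 13: [delta@0] (let p = true in (if true then 3 else 9))
step 14: [let@root] (if true then 3 else 9)
step 15: [if@root] 3

Answer: 3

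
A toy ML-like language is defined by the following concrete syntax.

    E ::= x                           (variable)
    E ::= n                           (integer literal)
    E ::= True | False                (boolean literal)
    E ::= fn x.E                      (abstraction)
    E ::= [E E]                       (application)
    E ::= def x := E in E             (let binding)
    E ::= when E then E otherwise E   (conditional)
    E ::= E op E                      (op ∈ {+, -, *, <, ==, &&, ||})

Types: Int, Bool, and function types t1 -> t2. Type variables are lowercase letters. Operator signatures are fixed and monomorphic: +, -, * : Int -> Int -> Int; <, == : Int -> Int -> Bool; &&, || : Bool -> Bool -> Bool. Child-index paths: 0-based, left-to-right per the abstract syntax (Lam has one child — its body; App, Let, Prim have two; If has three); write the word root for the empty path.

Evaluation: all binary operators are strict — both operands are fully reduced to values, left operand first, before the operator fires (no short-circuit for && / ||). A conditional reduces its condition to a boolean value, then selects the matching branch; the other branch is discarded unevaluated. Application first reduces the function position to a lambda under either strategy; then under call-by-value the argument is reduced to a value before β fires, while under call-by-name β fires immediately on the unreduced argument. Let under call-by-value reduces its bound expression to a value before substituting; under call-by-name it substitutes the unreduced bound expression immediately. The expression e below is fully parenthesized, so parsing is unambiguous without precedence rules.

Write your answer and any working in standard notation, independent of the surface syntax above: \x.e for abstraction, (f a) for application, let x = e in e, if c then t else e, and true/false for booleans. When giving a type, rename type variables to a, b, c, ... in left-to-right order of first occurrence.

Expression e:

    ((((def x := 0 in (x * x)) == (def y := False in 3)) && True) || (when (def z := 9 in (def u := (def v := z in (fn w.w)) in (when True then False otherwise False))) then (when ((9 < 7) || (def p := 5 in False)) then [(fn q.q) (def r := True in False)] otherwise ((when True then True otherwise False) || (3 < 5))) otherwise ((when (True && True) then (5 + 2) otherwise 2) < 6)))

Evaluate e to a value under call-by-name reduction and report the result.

Answer: false

Working:
step 0: ((((let x = 0 in (x * x)) == (let y = false in 3)) && true) || (if (let z = 9 in (let u = (let v = z in (\w.w)) in (if true then false else false))) then (if ((9 < 7) || (let p = 5 in false)) then ((\q.q) (let r = true in false)) else ((if true then true else false) || (3 < 5))) else ((if (true && true) then (5 + 2) else 2) < 6)))
step 1: [let@0.0.0] ((((0 * 0) == (let y = false in 3)) && true) || (if (let z = 9 in (let u = (let v = z in (\w.w)) in (if true then false else false))) then (if ((9 < 7) || (let p = 5 in false)) then ((\q.q) (let r = true in false)) else ((if true then true else false) || (3 < 5))) else ((if (true && true) then (5 + 2) else 2) < 6)))
step 2: [delta@0.0.0] (((0 == (let y = false in 3)) && true) || (if (let z = 9 in (let u = (let v = z in (\w.w)) in (if true then false else false))) then (if ((9 < 7) || (let p = 5 in false)) then ((\q.q) (let r = true in false)) else ((if true then true else false) || (3 < 5))) else ((if (true && true) then (5 + 2) else 2) < 6)))
step 3: [let@0.0.1] (((0 == 3) && true) || (if (let z = 9 in (let u = (let v = z in (\w.w)) in (if true then false else false))) then (if ((9 < 7) || (let p = 5 in false)) then ((\q.q) (let r = true in false)) else ((if true then true else false) || (3 < 5))) else ((if (true && true) then (5 + 2) else 2) < 6)))
step 4: [delta@0.0] ((false && true) || (if (let z = 9 in (let u = (let v = z in (\w.w)) in (if true then false else false))) then (if ((9 < 7) || (let p = 5 in false)) then ((\q.q) (let r = true in false)) else ((if true then true else false) || (3 < 5))) else ((if (true && true) then (5 + 2) else 2) < 6)))
step 5: [delta@0] (false || (if (let z = 9 in (let u = (let v = z in (\w.w)) in (if true then false else false))) then (if ((9 < 7) || (let p = 5 in false)) then ((\q.q) (let r = true in false)) else ((if true then true else false) || (3 < 5))) else ((if (true && true) then (5 + 2) else 2) < 6)))
step 6: [let@1.0] (false || (if (let u = (let v = 9 in (\w.w)) in (if true then false else false)) then (if ((9 < 7) || (let p = 5 in false)) then ((\q.q) (let r = true in false)) else ((if true then true else false) || (3 < 5))) else ((if (true && true) then (5 + 2) else 2) < 6)))
step 7: [let@1.0] (false || (if (if true then false else false) then (if ((9 < 7) || (let p = 5 in false)) then ((\q.q) (let r = true in false)) else ((if true then true else false) || (3 < 5))) else ((if (true && true) then (5 + 2) else 2) < 6)))
step 8: [if@1.0] (false || (if false then (if ((9 < 7) || (let p = 5 in false)) then ((\q.q) (let r = true in false)) else ((if true then true else false) || (3 < 5))) else ((if (true && true) then (5 + 2) else 2) < 6)))
step 9: [if@1] (false || ((if (true && true) then (5 + 2) else 2) < 6))
step 10: [delta@1.0.0] (false || ((if true then (5 + 2) else 2) < 6))
step 11: [if@1.0] (false || ((5 + 2) < 6))
step 12: [delta@1.0] (false || (7 < 6))
step 13: [delta@1] (false || false)
step 14: [delta@root] false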